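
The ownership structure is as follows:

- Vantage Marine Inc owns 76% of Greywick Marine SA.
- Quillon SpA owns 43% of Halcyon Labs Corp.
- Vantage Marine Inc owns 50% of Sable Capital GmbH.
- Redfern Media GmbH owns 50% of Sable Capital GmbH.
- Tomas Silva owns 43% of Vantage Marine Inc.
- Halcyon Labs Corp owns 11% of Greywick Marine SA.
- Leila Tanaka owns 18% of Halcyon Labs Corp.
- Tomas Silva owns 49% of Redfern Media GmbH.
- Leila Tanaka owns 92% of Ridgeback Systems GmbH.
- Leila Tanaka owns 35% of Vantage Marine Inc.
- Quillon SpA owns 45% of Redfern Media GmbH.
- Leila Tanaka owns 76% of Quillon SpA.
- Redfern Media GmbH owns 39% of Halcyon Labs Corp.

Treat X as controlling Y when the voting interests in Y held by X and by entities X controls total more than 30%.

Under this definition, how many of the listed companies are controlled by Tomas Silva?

Tomas holds 43% of Vantage, so Tomas controls Vantage.
Tomas holds 49% of Redfern, so Tomas controls Redfern.
Redfern holds 39% of Halcyon, so Tomas controls Halcyon.
Vantage and Redfern together hold 50% + 50% = 100% of Sable, so Tomas controls Sable.
Vantage and Halcyon together hold 76% + 11% = 87% of Greywick, so Tomas controls Greywick.
No other company's threshold is met.
Tomas controls 5 companies.

5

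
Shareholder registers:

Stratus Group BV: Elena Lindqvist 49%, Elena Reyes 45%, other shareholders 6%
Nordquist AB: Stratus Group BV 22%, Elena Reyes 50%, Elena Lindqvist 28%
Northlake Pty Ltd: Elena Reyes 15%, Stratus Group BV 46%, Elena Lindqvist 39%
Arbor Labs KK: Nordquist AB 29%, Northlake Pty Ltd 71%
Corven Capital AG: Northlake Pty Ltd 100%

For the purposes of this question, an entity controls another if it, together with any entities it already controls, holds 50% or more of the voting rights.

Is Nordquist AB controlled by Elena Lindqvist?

No

Elena Lindqvist's largest direct stake is 49% in Stratus, which does not meet the threshold, so Elena Lindqvist controls no company.
In Nordquist, Elena Lindqvist's side holds only 28%, not ≥ 50%.
So Elena Lindqvist does not control Nordquist.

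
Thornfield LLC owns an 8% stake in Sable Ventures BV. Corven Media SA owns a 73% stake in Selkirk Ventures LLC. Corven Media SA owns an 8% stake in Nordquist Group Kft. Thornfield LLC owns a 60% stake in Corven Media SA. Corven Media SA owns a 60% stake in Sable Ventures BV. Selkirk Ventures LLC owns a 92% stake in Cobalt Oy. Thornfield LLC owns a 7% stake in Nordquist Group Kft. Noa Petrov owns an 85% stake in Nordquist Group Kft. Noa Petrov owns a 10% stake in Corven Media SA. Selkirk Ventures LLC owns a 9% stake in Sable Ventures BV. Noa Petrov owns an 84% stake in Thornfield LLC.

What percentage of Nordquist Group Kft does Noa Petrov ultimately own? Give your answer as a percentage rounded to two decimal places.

95.71%

Noa reaches Nordquist along 4 paths.
Via Thornfield: 84% × 7% = 5.88%.
Via Corven: 10% × 8% = 0.8%.
Via Thornfield → Corven: 84% × 60% × 8% = 4.032%.
Direct stake: 85% = 85%.
Total: 5.88% + 0.8% + 4.032% + 85% = 95.712%.
Rounded: 95.71%.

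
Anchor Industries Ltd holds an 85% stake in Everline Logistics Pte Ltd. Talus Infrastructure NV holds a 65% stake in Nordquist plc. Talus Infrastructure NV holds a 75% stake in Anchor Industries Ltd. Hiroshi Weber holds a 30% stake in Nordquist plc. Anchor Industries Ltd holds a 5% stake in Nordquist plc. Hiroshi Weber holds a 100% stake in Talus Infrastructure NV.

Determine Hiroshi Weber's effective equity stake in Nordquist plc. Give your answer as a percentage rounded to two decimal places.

Hiroshi reaches Nordquist along 3 paths.
Via Talus → Anchor: 100% × 75% × 5% = 3.75%.
Via Talus: 100% × 65% = 65%.
Direct stake: 30% = 30%.
Total: 3.75% + 65% + 30% = 98.75%.

98.75%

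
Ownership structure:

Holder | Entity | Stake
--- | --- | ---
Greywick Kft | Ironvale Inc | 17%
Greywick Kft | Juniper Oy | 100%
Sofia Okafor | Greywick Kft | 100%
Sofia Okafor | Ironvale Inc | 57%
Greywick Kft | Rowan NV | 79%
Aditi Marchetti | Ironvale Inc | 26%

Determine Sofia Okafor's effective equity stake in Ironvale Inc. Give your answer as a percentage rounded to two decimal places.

Sofia reaches Ironvale along 2 paths.
Via Greywick: 100% × 17% = 17%.
Direct stake: 57% = 57%.
Total: 17% + 57% = 74%.
Rounded: 74.00%.

74.00%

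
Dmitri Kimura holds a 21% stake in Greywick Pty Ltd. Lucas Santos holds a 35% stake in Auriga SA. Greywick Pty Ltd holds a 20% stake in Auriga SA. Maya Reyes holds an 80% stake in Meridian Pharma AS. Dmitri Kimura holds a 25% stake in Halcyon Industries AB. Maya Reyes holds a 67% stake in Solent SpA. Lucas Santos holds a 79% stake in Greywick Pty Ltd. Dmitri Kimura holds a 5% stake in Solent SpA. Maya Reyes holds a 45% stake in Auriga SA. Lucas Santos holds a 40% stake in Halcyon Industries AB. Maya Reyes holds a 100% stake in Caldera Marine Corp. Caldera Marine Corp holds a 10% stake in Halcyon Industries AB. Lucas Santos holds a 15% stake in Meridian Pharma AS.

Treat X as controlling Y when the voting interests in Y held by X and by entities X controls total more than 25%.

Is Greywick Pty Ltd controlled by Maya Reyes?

No

Maya holds 100% of Caldera, so Maya controls Caldera.
Maya holds 80% of Meridian, so Maya controls Meridian.
Maya holds 67% of Solent, so Maya controls Solent.
Maya holds 45% of Auriga, so Maya controls Auriga.
Neither Maya nor any entity Maya controls holds any voting interest in Greywick.
So Maya does not control Greywick.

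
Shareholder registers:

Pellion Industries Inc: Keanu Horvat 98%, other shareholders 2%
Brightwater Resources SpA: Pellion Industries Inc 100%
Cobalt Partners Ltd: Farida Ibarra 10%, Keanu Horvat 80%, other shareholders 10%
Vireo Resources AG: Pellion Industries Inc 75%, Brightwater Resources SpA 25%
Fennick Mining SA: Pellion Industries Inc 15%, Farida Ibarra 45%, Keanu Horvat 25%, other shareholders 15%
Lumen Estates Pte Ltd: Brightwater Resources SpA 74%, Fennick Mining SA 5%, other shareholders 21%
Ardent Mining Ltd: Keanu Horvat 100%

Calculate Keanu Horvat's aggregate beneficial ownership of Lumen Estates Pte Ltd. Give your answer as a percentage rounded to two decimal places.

74.51%

Keanu reaches Lumen along 3 paths.
Via Pellion → Brightwater: 98% × 100% × 74% = 72.52%.
Via Pellion → Fennick: 98% × 15% × 5% = 0.735%.
Via Fennick: 25% × 5% = 1.25%.
Total: 72.52% + 0.735% + 1.25% = 74.505%.
Rounded: 74.51%.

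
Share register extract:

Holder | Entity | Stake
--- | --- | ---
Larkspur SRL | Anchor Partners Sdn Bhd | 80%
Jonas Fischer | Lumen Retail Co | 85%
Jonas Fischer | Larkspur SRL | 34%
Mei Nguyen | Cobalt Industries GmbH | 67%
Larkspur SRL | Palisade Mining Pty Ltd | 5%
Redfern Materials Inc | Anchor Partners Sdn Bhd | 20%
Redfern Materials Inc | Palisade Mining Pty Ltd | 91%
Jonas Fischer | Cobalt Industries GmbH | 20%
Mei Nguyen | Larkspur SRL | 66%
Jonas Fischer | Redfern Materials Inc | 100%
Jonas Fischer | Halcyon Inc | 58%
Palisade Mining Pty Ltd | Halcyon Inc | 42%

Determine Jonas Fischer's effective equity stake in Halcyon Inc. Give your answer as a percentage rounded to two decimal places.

96.93%

Jonas reaches Halcyon along 3 paths.
Via Redfern → Palisade: 100% × 91% × 42% = 38.22%.
Via Larkspur → Palisade: 34% × 5% × 42% = 0.714%.
Direct stake: 58% = 58%.
Total: 38.22% + 0.714% + 58% = 96.934%.
Rounded: 96.93%.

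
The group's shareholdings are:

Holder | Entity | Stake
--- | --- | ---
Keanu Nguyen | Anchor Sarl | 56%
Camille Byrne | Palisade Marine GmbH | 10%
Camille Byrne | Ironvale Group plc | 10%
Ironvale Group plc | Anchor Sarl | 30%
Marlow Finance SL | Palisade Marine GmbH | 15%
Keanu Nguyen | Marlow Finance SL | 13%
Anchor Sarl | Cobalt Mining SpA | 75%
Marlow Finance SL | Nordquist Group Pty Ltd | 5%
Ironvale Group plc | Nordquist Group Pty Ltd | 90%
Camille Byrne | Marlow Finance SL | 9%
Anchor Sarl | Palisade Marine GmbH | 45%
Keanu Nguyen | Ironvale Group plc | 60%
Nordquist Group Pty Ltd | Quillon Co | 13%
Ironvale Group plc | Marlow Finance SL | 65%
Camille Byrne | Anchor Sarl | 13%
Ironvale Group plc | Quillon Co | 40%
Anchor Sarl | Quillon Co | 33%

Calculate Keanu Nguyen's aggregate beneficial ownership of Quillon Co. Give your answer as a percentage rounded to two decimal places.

55.78%

Keanu reaches Quillon along 6 paths.
Via Ironvale: 60% × 40% = 24%.
Via Ironvale → Nordquist: 60% × 90% × 13% = 7.02%.
Via Ironvale → Marlow → Nordquist: 60% × 65% × 5% × 13% = 0.2535%.
Via Marlow → Nordquist: 13% × 5% × 13% = 0.0845%.
Via Ironvale → Anchor: 60% × 30% × 33% = 5.94%.
Via Anchor: 56% × 33% = 18.48%.
Total: 24% + 7.02% + 0.2535% + 0.0845% + 5.94% + 18.48% = 55.778%.
Rounded: 55.78%.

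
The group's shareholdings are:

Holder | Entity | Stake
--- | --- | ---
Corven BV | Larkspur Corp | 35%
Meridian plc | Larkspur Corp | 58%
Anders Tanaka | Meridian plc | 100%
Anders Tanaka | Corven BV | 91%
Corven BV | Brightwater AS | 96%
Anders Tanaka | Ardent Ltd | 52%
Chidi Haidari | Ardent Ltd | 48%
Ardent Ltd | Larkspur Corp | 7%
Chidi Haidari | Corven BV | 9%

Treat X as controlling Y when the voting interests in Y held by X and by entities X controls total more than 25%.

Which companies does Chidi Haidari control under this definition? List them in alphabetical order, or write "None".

Ardent Ltd

Chidi holds 48% of Ardent, so Chidi controls Ardent.
No other company's threshold is met.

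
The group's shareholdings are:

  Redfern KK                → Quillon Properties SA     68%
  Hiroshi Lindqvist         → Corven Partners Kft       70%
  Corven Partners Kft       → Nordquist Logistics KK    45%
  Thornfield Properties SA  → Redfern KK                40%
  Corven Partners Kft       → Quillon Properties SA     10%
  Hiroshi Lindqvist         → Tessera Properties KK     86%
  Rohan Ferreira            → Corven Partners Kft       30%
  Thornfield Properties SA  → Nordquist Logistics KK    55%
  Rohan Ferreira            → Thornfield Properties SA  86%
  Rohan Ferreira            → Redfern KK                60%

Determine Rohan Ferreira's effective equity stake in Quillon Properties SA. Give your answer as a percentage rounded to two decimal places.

Rohan reaches Quillon along 3 paths.
Via Corven: 30% × 10% = 3%.
Via Redfern: 60% × 68% = 40.8%.
Via Thornfield → Redfern: 86% × 40% × 68% = 23.392%.
Total: 3% + 40.8% + 23.392% = 67.192%.
Rounded: 67.19%.

67.19%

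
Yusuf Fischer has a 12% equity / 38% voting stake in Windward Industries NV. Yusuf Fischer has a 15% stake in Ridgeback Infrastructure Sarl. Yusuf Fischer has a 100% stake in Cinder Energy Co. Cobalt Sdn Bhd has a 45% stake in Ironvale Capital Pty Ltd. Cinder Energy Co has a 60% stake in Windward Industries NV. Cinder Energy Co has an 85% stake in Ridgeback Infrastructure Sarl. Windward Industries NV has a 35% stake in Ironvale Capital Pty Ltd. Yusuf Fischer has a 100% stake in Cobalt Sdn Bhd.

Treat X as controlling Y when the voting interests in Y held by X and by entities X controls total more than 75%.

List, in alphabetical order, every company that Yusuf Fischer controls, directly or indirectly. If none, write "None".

Yusuf holds 100% of Cinder, so Yusuf controls Cinder.
Yusuf and Cinder together hold 38% + 60% = 98% of Windward, so Yusuf controls Windward.
Yusuf holds 100% of Cobalt, so Yusuf controls Cobalt.
Yusuf and Cinder together hold 15% + 85% = 100% of Ridgeback, so Yusuf controls Ridgeback.
Cobalt and Windward together hold 45% + 35% = 80% of Ironvale, so Yusuf controls Ironvale.

Cinder Energy Co, Cobalt Sdn Bhd, Ironvale Capital Pty Ltd, Ridgeback Infrastructure Sarl, Windward Industries NV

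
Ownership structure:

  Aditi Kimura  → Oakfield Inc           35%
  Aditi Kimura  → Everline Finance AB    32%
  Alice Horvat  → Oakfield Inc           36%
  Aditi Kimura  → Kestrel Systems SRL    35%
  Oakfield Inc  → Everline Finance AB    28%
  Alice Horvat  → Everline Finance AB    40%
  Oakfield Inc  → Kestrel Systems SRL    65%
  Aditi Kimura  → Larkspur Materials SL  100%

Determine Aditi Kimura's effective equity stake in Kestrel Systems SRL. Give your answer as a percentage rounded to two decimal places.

Aditi reaches Kestrel along 2 paths.
Direct stake: 35% = 35%.
Via Oakfield: 35% × 65% = 22.75%.
Total: 35% + 22.75% = 57.75%.

57.75%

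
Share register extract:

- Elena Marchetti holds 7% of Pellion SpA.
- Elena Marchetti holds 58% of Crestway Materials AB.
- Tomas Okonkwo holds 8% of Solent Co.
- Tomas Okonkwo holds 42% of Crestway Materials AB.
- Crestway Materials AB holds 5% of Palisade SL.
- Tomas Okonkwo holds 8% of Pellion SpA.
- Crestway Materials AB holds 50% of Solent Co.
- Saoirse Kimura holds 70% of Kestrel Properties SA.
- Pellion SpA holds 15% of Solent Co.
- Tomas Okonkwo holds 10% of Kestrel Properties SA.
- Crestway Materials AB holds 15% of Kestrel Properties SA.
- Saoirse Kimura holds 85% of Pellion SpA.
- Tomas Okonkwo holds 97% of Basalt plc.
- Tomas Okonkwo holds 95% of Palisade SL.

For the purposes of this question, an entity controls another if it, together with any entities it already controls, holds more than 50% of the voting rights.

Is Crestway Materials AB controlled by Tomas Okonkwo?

No

Tomas holds 95% of Palisade, so Tomas controls Palisade.
Tomas holds 97% of Basalt, so Tomas controls Basalt.
In Crestway, Tomas's side holds only 42%, not > 50%.
So Tomas does not control Crestway.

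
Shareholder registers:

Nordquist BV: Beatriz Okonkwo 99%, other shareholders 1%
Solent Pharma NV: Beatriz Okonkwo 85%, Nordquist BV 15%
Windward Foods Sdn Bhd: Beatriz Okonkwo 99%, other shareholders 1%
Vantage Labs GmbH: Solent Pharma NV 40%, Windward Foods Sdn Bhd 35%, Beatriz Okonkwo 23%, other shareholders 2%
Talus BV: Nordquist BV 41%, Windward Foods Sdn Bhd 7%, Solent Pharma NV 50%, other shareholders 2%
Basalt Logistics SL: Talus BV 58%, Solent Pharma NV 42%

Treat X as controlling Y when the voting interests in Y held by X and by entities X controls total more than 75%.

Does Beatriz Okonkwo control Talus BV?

Yes

Beatriz holds 99% of Windward, so Beatriz controls Windward.
Beatriz holds 99% of Nordquist, so Beatriz controls Nordquist.
Beatriz and Nordquist together hold 85% + 15% = 100% of Solent, so Beatriz controls Solent.
Nordquist and Windward and Solent together hold 41% + 7% + 50% = 98% of Talus, so Beatriz controls Talus.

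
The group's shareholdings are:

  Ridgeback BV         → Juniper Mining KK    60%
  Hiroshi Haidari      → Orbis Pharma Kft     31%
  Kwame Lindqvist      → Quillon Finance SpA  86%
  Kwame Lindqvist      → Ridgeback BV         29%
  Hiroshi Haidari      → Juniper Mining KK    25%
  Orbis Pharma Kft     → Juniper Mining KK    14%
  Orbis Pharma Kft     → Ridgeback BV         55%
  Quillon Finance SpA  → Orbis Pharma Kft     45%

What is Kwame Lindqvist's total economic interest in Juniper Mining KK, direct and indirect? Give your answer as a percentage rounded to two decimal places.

Kwame reaches Juniper along 3 paths.
Via Ridgeback: 29% × 60% = 17.4%.
Via Quillon → Orbis → Ridgeback: 86% × 45% × 55% × 60% = 12.771%.
Via Quillon → Orbis: 86% × 45% × 14% = 5.418%.
Total: 17.4% + 12.771% + 5.418% = 35.589%.
Rounded: 35.59%.

35.59%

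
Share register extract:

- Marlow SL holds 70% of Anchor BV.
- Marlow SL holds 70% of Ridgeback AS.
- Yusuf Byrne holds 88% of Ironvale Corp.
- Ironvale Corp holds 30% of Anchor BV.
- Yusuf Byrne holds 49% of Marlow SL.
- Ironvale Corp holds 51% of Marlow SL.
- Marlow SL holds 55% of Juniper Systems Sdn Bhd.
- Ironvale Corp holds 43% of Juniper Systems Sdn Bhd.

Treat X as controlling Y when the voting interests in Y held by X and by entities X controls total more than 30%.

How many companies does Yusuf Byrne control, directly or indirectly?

5

Yusuf holds 88% of Ironvale, so Yusuf controls Ironvale.
Ironvale and Yusuf together hold 51% + 49% = 100% of Marlow, so Yusuf controls Marlow.
Marlow and Ironvale together hold 55% + 43% = 98% of Juniper, so Yusuf controls Juniper.
Ironvale and Marlow together hold 30% + 70% = 100% of Anchor, so Yusuf controls Anchor.
Marlow holds 70% of Ridgeback, so Yusuf controls Ridgeback.
Yusuf controls 5 companies.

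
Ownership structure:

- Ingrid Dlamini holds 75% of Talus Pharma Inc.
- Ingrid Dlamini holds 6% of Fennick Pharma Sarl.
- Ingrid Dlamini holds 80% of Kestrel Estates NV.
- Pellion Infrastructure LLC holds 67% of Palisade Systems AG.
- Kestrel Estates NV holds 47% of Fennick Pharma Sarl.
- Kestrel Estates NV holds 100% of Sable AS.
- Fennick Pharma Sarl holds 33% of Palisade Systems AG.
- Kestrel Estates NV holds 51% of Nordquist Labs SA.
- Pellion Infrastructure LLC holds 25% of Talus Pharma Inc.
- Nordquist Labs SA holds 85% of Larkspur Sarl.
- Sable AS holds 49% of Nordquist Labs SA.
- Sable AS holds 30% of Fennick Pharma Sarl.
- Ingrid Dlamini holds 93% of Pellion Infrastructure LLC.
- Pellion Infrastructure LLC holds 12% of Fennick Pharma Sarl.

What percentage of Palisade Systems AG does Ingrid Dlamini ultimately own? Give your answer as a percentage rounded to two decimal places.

88.30%

Ingrid reaches Palisade along 5 paths.
Via Pellion: 93% × 67% = 62.31%.
Via Kestrel → Fennick: 80% × 47% × 33% = 12.408%.
Via Kestrel → Sable → Fennick: 80% × 100% × 30% × 33% = 7.92%.
Via Fennick: 6% × 33% = 1.98%.
Via Pellion → Fennick: 93% × 12% × 33% = 3.6828%.
Total: 62.31% + 12.408% + 7.92% + 1.98% + 3.6828% = 88.3008%.
Rounded: 88.30%.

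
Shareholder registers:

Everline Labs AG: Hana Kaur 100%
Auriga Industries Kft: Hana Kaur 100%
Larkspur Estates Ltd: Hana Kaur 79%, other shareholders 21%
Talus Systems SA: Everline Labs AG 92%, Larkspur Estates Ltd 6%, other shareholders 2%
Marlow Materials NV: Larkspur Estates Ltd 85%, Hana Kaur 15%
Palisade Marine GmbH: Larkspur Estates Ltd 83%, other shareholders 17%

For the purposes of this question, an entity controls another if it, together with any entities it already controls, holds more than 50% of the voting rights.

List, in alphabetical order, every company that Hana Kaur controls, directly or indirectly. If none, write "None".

Auriga Industries Kft, Everline Labs AG, Larkspur Estates Ltd, Marlow Materials NV, Palisade Marine GmbH, Talus Systems SA

Hana holds 100% of Everline, so Hana controls Everline.
Hana holds 100% of Auriga, so Hana controls Auriga.
Hana holds 79% of Larkspur, so Hana controls Larkspur.
Everline and Larkspur together hold 92% + 6% = 98% of Talus, so Hana controls Talus.
Larkspur and Hana together hold 85% + 15% = 100% of Marlow, so Hana controls Marlow.
Larkspur holds 83% of Palisade, so Hana controls Palisade.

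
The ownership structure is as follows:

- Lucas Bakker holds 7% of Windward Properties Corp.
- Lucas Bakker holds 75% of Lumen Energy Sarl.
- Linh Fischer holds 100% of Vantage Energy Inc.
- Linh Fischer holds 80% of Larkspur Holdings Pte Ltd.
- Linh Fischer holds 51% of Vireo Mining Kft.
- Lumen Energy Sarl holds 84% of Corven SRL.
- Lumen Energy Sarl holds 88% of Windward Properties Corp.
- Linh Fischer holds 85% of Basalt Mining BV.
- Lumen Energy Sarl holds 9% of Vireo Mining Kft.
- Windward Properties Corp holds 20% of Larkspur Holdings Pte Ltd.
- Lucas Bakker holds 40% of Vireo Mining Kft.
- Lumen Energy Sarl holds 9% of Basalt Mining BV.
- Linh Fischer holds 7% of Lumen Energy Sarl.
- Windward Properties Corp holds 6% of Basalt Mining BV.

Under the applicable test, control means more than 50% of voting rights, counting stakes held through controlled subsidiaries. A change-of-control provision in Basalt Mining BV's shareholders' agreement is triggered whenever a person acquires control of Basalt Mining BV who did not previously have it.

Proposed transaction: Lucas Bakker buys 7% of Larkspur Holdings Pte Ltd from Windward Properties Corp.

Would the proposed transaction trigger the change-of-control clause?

The purchase adds only to Lucas's holdings (Windward's stake shrinks), so Lucas is the only person who could newly come to control Basalt.
Lucas holds 75% of Lumen, so Lucas controls Lumen.
Lumen and Lucas together hold 88% + 7% = 95% of Windward, so Lucas controls Windward.
Lumen holds 84% of Corven, so Lucas controls Corven.
In Basalt, Lucas's side holds only 9% + 6% = 15%, not > 50%.
So before the transaction, Lucas does not control Basalt.
After the purchase, Lucas holds 7% of Larkspur directly, and Windward's stake falls to 13%.
Lucas's side now holds 13% + 7% = 20% of Larkspur, not > 50%, so Lucas still does not control Larkspur.
After the transaction, Lucas's side holds 9% + 6% = 15% of Basalt, not > 50%, so Lucas still does not control Basalt.
No new person acquires control, so the clause is not triggered.

No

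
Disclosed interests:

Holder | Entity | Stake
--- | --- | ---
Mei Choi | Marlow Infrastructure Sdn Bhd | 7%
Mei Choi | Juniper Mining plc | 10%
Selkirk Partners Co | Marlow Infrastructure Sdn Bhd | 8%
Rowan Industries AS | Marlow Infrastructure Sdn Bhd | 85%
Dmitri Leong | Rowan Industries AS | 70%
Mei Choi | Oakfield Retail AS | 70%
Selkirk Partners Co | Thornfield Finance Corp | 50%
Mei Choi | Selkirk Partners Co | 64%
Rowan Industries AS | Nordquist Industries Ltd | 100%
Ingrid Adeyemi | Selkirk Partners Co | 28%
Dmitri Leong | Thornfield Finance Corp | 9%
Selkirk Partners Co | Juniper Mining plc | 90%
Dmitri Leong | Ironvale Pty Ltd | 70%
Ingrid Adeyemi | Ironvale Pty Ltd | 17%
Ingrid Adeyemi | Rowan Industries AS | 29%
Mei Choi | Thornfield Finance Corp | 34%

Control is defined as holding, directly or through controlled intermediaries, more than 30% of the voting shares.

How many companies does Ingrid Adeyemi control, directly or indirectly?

0

Ingrid's largest direct stake is 29% in Rowan, which does not meet the threshold.
Ingrid controls 0 companies.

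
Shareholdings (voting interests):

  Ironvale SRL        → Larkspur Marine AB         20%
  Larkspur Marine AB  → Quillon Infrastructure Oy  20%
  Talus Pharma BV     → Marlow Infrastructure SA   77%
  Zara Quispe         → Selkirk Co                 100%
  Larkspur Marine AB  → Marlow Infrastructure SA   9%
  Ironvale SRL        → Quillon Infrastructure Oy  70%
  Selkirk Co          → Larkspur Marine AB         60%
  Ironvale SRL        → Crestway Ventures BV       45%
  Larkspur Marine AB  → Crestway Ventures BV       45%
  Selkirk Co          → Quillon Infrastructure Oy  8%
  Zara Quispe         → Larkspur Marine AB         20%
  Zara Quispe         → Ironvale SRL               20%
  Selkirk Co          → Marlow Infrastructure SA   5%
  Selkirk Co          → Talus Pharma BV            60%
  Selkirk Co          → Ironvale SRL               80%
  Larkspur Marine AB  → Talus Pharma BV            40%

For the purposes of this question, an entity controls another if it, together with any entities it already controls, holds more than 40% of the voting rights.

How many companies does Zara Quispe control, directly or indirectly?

7

Zara holds 100% of Selkirk, so Zara controls Selkirk.
Selkirk and Zara together hold 80% + 20% = 100% of Ironvale, so Zara controls Ironvale.
Ironvale and Zara and Selkirk together hold 20% + 20% + 60% = 100% of Larkspur, so Zara controls Larkspur.
Selkirk and Larkspur together hold 60% + 40% = 100% of Talus, so Zara controls Talus.
Ironvale and Larkspur and Selkirk together hold 70% + 20% + 8% = 98% of Quillon, so Zara controls Quillon.
Larkspur and Ironvale together hold 45% + 45% = 90% of Crestway, so Zara controls Crestway.
Selkirk and Talus and Larkspur together hold 5% + 77% + 9% = 91% of Marlow, so Zara controls Marlow.
Zara controls 7 companies.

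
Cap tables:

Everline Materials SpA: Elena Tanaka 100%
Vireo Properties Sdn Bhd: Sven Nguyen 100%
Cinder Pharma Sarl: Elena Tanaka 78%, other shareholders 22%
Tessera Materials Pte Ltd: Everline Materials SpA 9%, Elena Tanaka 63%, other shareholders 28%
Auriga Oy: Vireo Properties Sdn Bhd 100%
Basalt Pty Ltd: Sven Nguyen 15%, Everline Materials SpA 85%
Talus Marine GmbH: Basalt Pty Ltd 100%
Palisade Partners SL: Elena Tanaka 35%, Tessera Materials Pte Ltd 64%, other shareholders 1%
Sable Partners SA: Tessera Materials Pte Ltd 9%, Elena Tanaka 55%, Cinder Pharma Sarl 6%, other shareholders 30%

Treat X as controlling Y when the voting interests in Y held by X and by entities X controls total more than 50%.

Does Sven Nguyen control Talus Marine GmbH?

No

Sven holds 100% of Vireo, so Sven controls Vireo.
Vireo holds 100% of Auriga, so Sven controls Auriga.
Neither Sven nor any entity Sven controls holds any voting interest in Talus.
So Sven does not control Talus.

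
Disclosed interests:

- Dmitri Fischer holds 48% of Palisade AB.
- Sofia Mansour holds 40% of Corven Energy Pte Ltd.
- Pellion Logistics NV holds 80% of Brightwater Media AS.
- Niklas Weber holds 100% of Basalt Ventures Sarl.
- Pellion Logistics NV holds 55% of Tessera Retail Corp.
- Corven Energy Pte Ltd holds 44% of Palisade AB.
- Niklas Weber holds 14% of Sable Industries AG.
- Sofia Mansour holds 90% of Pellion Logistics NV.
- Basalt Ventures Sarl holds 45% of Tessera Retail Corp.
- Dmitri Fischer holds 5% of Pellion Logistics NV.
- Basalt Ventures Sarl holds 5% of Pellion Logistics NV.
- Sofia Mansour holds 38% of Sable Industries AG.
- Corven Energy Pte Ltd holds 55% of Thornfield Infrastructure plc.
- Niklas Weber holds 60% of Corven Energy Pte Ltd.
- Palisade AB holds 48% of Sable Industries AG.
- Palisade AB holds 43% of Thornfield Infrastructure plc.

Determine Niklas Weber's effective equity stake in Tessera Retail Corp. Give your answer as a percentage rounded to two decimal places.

Niklas reaches Tessera along 2 paths.
Via Basalt: 100% × 45% = 45%.
Via Basalt → Pellion: 100% × 5% × 55% = 2.75%.
Total: 45% + 2.75% = 47.75%.

47.75%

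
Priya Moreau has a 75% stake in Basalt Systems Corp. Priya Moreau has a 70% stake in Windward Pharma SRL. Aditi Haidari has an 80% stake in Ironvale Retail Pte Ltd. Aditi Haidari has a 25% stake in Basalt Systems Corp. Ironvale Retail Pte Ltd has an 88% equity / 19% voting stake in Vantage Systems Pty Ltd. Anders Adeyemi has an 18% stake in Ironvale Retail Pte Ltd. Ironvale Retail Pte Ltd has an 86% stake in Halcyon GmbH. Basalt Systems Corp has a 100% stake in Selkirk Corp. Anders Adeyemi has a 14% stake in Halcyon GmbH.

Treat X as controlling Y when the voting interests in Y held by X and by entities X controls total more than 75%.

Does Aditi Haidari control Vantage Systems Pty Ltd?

No

Aditi holds 80% of Ironvale, so Aditi controls Ironvale.
Ironvale holds 86% of Halcyon, so Aditi controls Halcyon.
In Vantage, Aditi's side holds only 19%, not > 75%.
So Aditi does not control Vantage.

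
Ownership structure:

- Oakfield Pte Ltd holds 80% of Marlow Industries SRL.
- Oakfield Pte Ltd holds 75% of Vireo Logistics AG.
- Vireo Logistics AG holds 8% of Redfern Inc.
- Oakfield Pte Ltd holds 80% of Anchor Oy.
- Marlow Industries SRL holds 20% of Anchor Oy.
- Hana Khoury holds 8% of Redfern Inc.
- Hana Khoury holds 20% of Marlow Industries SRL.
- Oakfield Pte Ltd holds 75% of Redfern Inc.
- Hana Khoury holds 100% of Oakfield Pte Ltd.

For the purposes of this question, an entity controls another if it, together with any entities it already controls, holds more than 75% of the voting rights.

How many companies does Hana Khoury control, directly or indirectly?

4

Hana holds 100% of Oakfield, so Hana controls Oakfield.
Hana and Oakfield together hold 20% + 80% = 100% of Marlow, so Hana controls Marlow.
Marlow and Oakfield together hold 20% + 80% = 100% of Anchor, so Hana controls Anchor.
Hana and Oakfield together hold 8% + 75% = 83% of Redfern, so Hana controls Redfern.
No other company's threshold is met.
Hana controls 4 companies.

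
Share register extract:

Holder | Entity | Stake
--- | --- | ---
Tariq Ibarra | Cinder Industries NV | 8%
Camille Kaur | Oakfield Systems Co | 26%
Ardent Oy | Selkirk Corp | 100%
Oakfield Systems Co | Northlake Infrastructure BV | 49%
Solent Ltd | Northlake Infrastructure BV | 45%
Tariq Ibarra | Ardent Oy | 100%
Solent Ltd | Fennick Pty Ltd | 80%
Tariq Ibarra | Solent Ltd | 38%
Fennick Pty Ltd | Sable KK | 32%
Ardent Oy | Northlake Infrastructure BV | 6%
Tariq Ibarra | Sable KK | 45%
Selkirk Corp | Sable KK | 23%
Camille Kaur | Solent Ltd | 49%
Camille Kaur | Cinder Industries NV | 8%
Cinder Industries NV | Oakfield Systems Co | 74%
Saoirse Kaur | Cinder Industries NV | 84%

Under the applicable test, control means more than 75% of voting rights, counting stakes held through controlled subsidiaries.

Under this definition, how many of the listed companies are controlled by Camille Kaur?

Camille's largest direct stake is 49% in Solent, which does not meet the threshold.
Camille controls 0 companies.

0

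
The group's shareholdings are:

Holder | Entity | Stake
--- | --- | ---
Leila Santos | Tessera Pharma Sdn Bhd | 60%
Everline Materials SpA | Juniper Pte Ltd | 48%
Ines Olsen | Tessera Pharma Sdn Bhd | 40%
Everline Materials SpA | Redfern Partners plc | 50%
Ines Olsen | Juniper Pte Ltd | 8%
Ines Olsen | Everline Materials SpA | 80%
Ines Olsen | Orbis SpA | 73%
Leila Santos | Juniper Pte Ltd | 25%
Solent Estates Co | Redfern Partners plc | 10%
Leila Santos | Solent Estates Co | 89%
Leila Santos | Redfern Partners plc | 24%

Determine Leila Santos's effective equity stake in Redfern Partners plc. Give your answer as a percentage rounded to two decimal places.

Leila reaches Redfern along 2 paths.
Direct stake: 24% = 24%.
Via Solent: 89% × 10% = 8.9%.
Total: 24% + 8.9% = 32.9%.
Rounded: 32.90%.

32.90%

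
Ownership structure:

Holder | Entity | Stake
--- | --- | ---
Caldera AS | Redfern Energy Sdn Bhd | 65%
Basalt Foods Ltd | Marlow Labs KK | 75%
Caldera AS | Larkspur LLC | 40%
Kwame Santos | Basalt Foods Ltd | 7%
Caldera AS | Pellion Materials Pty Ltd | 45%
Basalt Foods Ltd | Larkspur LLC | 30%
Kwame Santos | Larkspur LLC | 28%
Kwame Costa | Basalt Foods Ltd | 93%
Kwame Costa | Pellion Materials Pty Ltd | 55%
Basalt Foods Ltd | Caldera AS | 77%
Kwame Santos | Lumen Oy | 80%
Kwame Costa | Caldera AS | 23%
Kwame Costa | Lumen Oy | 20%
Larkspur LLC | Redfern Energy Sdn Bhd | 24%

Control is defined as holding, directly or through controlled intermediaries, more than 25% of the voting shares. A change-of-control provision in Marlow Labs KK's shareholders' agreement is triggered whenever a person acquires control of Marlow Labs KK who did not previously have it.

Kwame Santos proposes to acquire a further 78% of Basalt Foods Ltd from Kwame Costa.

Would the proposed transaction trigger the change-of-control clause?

The purchase adds only to Kwame Santos's holdings (Kwame Costa's stake shrinks), so Kwame Santos is the only person who could newly come to control Marlow.
Kwame Santos holds 28% of Larkspur, so Kwame Santos controls Larkspur.
Kwame Santos holds 80% of Lumen, so Kwame Santos controls Lumen.
Neither Kwame Santos nor any entity Kwame Santos controls holds any voting interest in Marlow.
So before the transaction, Kwame Santos does not control Marlow.
After the purchase, Kwame Santos's direct stake in Basalt rises to 7% + 78% = 85%, and Kwame Costa's stake falls to 15%.
Kwame Santos holds 85% of Basalt, so Kwame Santos controls Basalt.
Basalt holds 75% of Marlow, so Kwame Santos controls Marlow.
Kwame Santos did not control Marlow before and does after, so the clause is triggered.

Yes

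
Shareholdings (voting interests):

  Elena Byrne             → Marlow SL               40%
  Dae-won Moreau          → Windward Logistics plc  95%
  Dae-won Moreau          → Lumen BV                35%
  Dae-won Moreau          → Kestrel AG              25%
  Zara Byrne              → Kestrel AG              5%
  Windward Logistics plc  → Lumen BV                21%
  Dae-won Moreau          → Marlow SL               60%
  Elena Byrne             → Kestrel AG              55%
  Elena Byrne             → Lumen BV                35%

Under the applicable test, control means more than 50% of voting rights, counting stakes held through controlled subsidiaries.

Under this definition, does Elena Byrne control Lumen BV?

Elena holds 55% of Kestrel, so Elena controls Kestrel.
In Lumen, Elena's side holds only 35%, not > 50%.
So Elena does not control Lumen.

No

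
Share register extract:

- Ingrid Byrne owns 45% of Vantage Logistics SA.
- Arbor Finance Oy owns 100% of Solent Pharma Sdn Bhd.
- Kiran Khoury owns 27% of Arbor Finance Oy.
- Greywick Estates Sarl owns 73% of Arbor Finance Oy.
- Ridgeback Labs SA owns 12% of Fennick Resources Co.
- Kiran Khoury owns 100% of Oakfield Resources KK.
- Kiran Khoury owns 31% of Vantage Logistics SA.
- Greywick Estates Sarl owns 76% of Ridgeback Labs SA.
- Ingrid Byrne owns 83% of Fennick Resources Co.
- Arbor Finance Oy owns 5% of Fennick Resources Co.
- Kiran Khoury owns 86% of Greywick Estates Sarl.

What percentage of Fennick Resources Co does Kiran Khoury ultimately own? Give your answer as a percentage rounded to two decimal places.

Kiran reaches Fennick along 3 paths.
Via Greywick → Arbor: 86% × 73% × 5% = 3.139%.
Via Arbor: 27% × 5% = 1.35%.
Via Greywick → Ridgeback: 86% × 76% × 12% = 7.8432%.
Total: 3.139% + 1.35% + 7.8432% = 12.3322%.
Rounded: 12.33%.

12.33%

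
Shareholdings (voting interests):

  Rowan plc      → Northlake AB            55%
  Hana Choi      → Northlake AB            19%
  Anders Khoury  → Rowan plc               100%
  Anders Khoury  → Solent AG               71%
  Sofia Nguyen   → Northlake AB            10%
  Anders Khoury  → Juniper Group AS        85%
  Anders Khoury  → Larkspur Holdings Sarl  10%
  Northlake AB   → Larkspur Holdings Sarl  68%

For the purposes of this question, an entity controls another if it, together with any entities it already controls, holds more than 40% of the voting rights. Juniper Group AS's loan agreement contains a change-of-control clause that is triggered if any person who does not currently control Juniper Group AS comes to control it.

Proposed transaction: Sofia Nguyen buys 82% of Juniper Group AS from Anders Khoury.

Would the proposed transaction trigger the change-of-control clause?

The purchase adds only to Sofia's holdings (Anders's stake shrinks), so Sofia is the only person who could newly come to control Juniper.
Sofia's largest direct stake is 10% in Northlake, which does not meet the threshold, so Sofia controls no company.
Neither Sofia nor any entity Sofia controls holds any voting interest in Juniper.
So before the transaction, Sofia does not control Juniper.
After the purchase, Sofia holds 82% of Juniper directly, and Anders's stake falls to 3%.
Sofia holds 82% of Juniper, so Sofia controls Juniper.
Sofia did not control Juniper before and does after, so the clause is triggered.

Yes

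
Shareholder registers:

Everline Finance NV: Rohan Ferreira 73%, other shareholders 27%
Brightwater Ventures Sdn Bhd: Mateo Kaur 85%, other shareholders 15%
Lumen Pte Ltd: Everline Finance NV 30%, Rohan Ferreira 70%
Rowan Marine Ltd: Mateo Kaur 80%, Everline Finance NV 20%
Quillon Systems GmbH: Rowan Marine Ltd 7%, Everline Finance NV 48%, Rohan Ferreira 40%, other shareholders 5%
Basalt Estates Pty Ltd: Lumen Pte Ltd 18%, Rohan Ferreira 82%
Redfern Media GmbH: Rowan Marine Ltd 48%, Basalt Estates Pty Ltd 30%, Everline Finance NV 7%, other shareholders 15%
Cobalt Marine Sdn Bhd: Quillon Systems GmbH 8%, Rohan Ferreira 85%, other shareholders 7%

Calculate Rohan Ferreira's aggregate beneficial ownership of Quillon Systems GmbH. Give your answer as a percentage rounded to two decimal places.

Rohan reaches Quillon along 3 paths.
Via Everline → Rowan: 73% × 20% × 7% = 1.022%.
Via Everline: 73% × 48% = 35.04%.
Direct stake: 40% = 40%.
Total: 1.022% + 35.04% + 40% = 76.062%.
Rounded: 76.06%.

76.06%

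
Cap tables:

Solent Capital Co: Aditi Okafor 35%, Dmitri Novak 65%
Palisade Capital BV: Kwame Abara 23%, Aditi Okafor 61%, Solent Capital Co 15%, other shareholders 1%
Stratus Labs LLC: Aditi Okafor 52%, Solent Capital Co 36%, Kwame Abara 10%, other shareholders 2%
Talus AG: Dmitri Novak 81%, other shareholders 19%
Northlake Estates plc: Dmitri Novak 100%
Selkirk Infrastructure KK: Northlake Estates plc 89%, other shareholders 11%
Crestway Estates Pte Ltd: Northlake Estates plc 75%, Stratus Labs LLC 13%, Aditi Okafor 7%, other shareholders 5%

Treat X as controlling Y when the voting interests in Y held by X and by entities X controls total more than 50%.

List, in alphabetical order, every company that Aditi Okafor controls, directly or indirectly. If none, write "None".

Palisade Capital BV, Stratus Labs LLC

Aditi holds 61% of Palisade, so Aditi controls Palisade.
Aditi holds 52% of Stratus, so Aditi controls Stratus.
No other company's threshold is met.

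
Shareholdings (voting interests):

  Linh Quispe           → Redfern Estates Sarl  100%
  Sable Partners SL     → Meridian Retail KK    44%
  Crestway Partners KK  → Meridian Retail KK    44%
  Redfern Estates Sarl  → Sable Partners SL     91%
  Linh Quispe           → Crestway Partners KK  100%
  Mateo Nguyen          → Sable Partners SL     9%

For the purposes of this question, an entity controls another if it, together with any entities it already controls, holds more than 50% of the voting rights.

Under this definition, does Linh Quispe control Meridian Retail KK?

Yes

Linh holds 100% of Crestway, so Linh controls Crestway.
Linh holds 100% of Redfern, so Linh controls Redfern.
Redfern holds 91% of Sable, so Linh controls Sable.
Crestway and Sable together hold 44% + 44% = 88% of Meridian, so Linh controls Meridian.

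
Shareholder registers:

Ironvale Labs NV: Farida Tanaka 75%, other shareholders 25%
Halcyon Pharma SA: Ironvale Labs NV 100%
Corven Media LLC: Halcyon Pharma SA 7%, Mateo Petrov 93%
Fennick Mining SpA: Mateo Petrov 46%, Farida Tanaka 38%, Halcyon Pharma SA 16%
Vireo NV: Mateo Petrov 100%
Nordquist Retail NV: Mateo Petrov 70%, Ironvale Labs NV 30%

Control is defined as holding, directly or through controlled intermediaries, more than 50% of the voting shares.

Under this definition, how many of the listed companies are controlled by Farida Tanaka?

3

Farida holds 75% of Ironvale, so Farida controls Ironvale.
Ironvale holds 100% of Halcyon, so Farida controls Halcyon.
Farida and Halcyon together hold 38% + 16% = 54% of Fennick, so Farida controls Fennick.
No other company's threshold is met.
Farida controls 3 companies.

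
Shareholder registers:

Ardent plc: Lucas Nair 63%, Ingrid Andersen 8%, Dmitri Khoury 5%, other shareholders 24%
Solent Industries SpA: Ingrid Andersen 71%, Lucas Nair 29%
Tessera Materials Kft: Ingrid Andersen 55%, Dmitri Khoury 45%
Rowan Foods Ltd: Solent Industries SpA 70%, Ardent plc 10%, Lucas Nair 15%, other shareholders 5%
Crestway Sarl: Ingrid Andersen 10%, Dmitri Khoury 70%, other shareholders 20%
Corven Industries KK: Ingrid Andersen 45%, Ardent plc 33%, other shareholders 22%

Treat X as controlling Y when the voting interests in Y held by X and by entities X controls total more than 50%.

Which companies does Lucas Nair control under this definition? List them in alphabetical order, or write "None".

Lucas holds 63% of Ardent, so Lucas controls Ardent.
No other company's threshold is met.

Ardent plc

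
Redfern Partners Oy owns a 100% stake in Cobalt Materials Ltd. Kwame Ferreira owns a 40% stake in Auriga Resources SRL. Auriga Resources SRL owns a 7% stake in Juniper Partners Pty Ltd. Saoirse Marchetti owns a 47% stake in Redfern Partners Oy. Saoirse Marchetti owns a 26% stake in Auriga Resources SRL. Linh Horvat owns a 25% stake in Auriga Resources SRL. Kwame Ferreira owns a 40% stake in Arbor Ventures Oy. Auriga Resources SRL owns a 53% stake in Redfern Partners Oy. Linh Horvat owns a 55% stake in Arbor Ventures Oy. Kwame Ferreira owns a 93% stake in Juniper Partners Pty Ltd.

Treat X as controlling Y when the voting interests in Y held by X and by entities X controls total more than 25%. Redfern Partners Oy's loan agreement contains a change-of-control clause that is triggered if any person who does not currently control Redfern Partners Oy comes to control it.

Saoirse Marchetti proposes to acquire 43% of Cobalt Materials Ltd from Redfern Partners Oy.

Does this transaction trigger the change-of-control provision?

The purchase adds only to Saoirse's holdings (Redfern's stake shrinks), so Saoirse is the only person who could newly come to control Redfern.
Saoirse holds 26% of Auriga, so Saoirse controls Auriga.
Auriga and Saoirse together hold 53% + 47% = 100% of Redfern, so Saoirse controls Redfern.
So Saoirse already controls Redfern before the transaction.
After the purchase, Saoirse holds 43% of Cobalt directly, and Redfern's stake falls to 57%.
Saoirse controlled Redfern already, so this is not a new person acquiring control; every other person's position is unchanged or reduced.
No new person acquires control, so the clause is not triggered.

No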